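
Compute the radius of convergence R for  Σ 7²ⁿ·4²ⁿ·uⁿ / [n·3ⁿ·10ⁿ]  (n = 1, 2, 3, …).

Apply the ratio test: |a_{n+1}| / |a_n| = [n/(n+1)] · 49·16/(3·10), which tends to 392/15 as n → ∞.
Hence the series converges for |u| < 1/(392/15) = 15/392, so the radius of convergence is 15/392.

R = 15/392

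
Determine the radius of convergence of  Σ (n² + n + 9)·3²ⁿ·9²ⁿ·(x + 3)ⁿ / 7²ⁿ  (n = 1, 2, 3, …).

R = 49/729

Ratio test: |a_{n+1}/a_n| = [((n+1)² + (n+1) + 9)/(n² + n + 9)] · 9·81/49 → 729/49 as n → ∞.
Thus R = 1/(729/49) = 49/729.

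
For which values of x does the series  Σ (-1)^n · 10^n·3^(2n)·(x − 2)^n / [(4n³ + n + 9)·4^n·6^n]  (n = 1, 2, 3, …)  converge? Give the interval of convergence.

By the ratio test, |a_{n+1}/a_n| = [(4n³ + n + 9)/(4(n+1)³ + (n+1) + 9)] · 10·9/(4·6) → 15/4.
Hence the series converges for |x − 2| < 1/(15/4) = 4/15, so the radius of convergence is 4/15.
When x = 34/15, the terms are on the order of 1/n³, so the series converges absolutely by comparison with the p-series (p = 3 > 1).
When x = 26/15, the terms are on the order of 1/n³, so the series converges absolutely by comparison with the p-series (p = 3 > 1).

[26/15, 34/15]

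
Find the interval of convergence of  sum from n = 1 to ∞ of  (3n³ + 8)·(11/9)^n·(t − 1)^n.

(2/11, 20/11)

Ratio test: |a_{n+1}/a_n| = [(3(n+1)³ + 8)/(3n³ + 8)] · 11/9 → 11/9 as n → ∞.
Thus R = 1/(11/9) = 9/11.
At t = 20/11: the terms do not tend to 0, so the series diverges.
At t = 2/11: the n-th term does not approach 0; divergence by the term test.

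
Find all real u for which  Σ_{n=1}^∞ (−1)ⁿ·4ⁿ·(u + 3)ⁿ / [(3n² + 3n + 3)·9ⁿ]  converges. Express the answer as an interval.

Ratio test: |a_{n+1}/a_n| = [(3n² + 3n + 3)/(3(n+1)² + 3(n+1) + 3)] · 4/9 → 4/9 as n → ∞.
Hence the series converges for |u + 3| < 1/(4/9) = 9/4, so the radius of convergence is 9/4.
Check u = -3/4: the terms are on the order of 1/n², so the series converges absolutely by comparison with the p-series (p = 2 > 1).
When u = -21/4, absolute convergence follows by limit comparison with Σ 1/n².

[-21/4, -3/4]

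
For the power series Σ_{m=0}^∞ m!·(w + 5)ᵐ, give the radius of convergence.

R = 0

Ratio test: |a_{m+1}/a_m| = (m+1) → ∞ as m → ∞.
The terms grow without bound for any (w + 5) ≠ 0, so R = 0 (convergence only at w = -5).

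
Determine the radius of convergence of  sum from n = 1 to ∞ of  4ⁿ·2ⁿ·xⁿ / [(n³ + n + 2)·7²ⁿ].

R = 49/8

The ratio of consecutive coefficients is [(n³ + n + 2)/((n+1)³ + (n+1) + 2)] · 4·2/49 → 8/49.
Thus R = 1/(8/49) = 49/8.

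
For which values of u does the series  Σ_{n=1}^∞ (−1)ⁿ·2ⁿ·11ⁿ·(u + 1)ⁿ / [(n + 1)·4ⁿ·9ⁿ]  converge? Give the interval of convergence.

The ratio of consecutive coefficients is [(n + 1)/((n+1) + 1)] · 2·11/(4·9) → 11/18.
Hence the series converges for |u + 1| < 1/(11/18) = 18/11, so the radius of convergence is 18/11.
When u = 7/11, the terms alternate in sign and decrease monotonically to 0 in absolute value (size ~ c/n), so the alternating series test gives convergence.
Check u = -29/11: the terms behave like c/n; limit comparison with the harmonic series gives divergence.

(-29/11, 7/11]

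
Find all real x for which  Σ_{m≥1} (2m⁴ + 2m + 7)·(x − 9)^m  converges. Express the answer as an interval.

(8, 10)

Apply the ratio test: |a_{m+1}| / |a_m| = (2(m+1)⁴ + 2(m+1) + 7)/(2m⁴ + 2m + 7), which tends to 1 as m → ∞.
Convergence for |x − 9| < 1, so R = 1.
When x = 10, the terms do not tend to 0, so the series diverges.
Endpoint x = 8: the terms have absolute value of order m⁴, which does not tend to 0, so the series diverges by the divergence test.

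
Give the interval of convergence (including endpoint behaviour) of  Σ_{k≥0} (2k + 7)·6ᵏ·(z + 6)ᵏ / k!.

Ratio test: |a_{k+1}/a_k| = (2(k+1) + 7)/(2k + 7) · 6 · 1/(k+1) → 0 as k → ∞.
Since the limit is 0 < 1 for every z, the series converges on all of ℝ and R = ∞.

(−∞, ∞)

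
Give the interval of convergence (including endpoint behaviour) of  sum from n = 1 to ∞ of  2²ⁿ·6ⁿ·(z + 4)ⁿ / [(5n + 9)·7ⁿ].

Ratio test: |a_{n+1}/a_n| = [(5n + 9)/(5(n+1) + 9)] · 4·6/7 → 24/7 as n → ∞.
Convergence for |z + 4| · 24/7 < 1, i.e. |z + 4| < 7/24. So R = 7/24.
At z = -89/24: the terms are asymptotic to a nonzero constant times 1/n, so the series diverges by limit comparison with Σ 1/n.
At z = -103/24: convergence follows from the alternating series test (terms decrease monotonically to 0).

[-103/24, -89/24)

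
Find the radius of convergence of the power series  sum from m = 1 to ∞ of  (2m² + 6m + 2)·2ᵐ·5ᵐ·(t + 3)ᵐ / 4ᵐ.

The ratio of consecutive coefficients is [(2(m+1)² + 6(m+1) + 2)/(2m² + 6m + 2)] · 2·5/4 → 5/2.
Thus R = 1/(5/2) = 2/5.

R = 2/5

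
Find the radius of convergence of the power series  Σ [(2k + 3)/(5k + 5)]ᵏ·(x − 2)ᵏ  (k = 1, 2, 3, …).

R = 5/2

Applying the root test, |a_k|^(1/k) = (2k + 3)/(5k + 5) → 2/5.
The series converges when 2/5 · |x − 2| < 1, giving R = 5/2.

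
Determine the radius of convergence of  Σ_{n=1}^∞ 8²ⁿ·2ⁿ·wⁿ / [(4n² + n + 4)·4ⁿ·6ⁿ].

Ratio test: |a_{n+1}/a_n| = [(4n² + n + 4)/(4(n+1)² + (n+1) + 4)] · 64·2/(4·6) → 16/3 as n → ∞.
Hence the series converges for |w| < 1/(16/3) = 3/16, so the radius of convergence is 3/16.

R = 3/16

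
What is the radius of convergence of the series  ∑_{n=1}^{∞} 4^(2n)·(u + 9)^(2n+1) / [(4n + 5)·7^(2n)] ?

R = 7/4

By the ratio test, |a_{n+1}/a_n| = [(4n + 5)/(4(n+1) + 5)] · 16/49 → 16/49.
Writing y = (u + 9)², the series in y has radius 49/16, so |u + 9| < √(49/16) = 7/4 and R = 7/4.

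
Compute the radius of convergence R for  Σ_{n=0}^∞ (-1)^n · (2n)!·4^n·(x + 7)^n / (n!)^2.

R = 1/16

The ratio of consecutive coefficients is (2n+1)·(2n+2)/(n+1)² · 4 → 16.
The series converges when 16 · |x + 7| < 1, giving R = 1/16.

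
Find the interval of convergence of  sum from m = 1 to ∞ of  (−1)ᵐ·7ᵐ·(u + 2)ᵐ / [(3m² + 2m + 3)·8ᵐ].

[-22/7, -6/7]

Apply the ratio test: |a_{m+1}| / |a_m| = [(3m² + 2m + 3)/(3(m+1)² + 2(m+1) + 3)] · 7/8, which tends to 7/8 as m → ∞.
The series converges when 7/8 · |u + 2| < 1, giving R = 8/7.
At u = -6/7: the series is dominated by a constant times Σ 1/m², which converges (p = 2 > 1).
When u = -22/7, the series is dominated by a constant times Σ 1/m², which converges (p = 2 > 1).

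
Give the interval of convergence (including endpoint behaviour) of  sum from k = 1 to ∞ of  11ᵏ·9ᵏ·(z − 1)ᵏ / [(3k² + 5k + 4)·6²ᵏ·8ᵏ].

[-21/11, 43/11]

Apply the ratio test: |a_{k+1}| / |a_k| = [(3k² + 5k + 4)/(3(k+1)² + 5(k+1) + 4)] · 11·9/(36·8), which tends to 11/32 as k → ∞.
Thus R = 1/(11/32) = 32/11.
At z = 43/11: absolute convergence follows by limit comparison with Σ 1/k².
Check z = -21/11: the series is dominated by a constant times Σ 1/k², which converges (p = 2 > 1).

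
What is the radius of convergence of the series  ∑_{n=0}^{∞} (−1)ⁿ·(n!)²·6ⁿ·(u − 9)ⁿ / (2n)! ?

By the ratio test, |a_{n+1}/a_n| = (n+1)²/[(2n+1)·(2n+2)] · 6 → 3/2.
The series converges when 3/2 · |u − 9| < 1, giving R = 2/3.

R = 2/3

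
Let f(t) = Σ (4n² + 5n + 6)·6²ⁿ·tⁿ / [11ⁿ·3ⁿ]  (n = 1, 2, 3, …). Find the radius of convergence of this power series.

The ratio of consecutive coefficients is [(4(n+1)² + 5(n+1) + 6)/(4n² + 5n + 6)] · 36/(11·3) → 12/11.
Convergence for |t| · 12/11 < 1, i.e. |t| < 11/12. So R = 11/12.

R = 11/12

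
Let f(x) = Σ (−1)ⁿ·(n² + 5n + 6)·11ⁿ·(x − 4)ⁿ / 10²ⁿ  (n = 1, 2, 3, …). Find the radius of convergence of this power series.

R = 100/11

By the ratio test, |a_{n+1}/a_n| = [((n+1)² + 5(n+1) + 6)/(n² + 5n + 6)] · 11/100 → 11/100.
Hence the series converges for |x − 4| < 1/(11/100) = 100/11, so the radius of convergence is 100/11.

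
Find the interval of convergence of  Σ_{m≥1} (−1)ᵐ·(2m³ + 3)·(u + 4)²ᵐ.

(-5, -3)

The ratio of consecutive coefficients is (2(m+1)³ + 3)/(2m³ + 3) → 1.
Writing y = (u + 4)², the series in y has radius 1, so |u + 4| < √(1) = 1 and R = 1.
Check u = -3: the terms do not tend to 0, so the series diverges.
Endpoint u = -5: the m-th term does not approach 0; divergence by the term test.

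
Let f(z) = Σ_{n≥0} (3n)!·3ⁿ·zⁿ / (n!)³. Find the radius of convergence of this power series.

Ratio test: |a_{n+1}/a_n| = (3n+1)·(3n+2)·(3n+3)/(n+1)³ · 3 → 81 as n → ∞.
Hence the series converges for |z| < 1/(81) = 1/81, so the radius of convergence is 1/81.

R = 1/81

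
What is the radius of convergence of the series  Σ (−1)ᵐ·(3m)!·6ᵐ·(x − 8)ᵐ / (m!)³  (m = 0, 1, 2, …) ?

R = 1/162

By the ratio test, |a_{m+1}/a_m| = (3m+1)·(3m+2)·(3m+3)/(m+1)³ · 6 → 162.
Hence the series converges for |x − 8| < 1/(162) = 1/162, so the radius of convergence is 1/162.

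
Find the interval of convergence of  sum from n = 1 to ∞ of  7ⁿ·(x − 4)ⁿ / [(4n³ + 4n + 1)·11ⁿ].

[17/7, 39/7]

Apply the ratio test: |a_{n+1}| / |a_n| = [(4n³ + 4n + 1)/(4(n+1)³ + 4(n+1) + 1)] · 7/11, which tends to 7/11 as n → ∞.
Thus R = 1/(7/11) = 11/7.
Check x = 39/7: the terms are on the order of 1/n³, so the series converges absolutely by comparison with the p-series (p = 3 > 1).
At x = 17/7: absolute convergence follows by limit comparison with Σ 1/n³.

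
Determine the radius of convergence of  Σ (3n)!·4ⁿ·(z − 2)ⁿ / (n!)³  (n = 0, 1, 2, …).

Ratio test: |a_{n+1}/a_n| = (3n+1)·(3n+2)·(3n+3)/(n+1)³ · 4 → 108 as n → ∞.
Thus R = 1/(108) = 1/108.

R = 1/108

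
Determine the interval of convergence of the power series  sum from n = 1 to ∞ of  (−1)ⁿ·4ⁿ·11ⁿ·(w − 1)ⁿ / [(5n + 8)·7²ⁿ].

(-5/44, 93/44]

Ratio test: |a_{n+1}/a_n| = [(5n + 8)/(5(n+1) + 8)] · 4·11/49 → 44/49 as n → ∞.
Thus R = 1/(44/49) = 49/44.
Endpoint w = 93/44: an alternating series whose terms decrease to 0 in absolute value, so it converges by the Leibniz criterion.
When w = -5/44, comparison with the harmonic series Σ 1/n shows the series diverges.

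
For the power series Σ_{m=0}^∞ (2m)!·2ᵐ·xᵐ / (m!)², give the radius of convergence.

By the ratio test, |a_{m+1}/a_m| = (2m+1)·(2m+2)/(m+1)² · 2 → 8.
The series converges when 8 · |x| < 1, giving R = 1/8.

R = 1/8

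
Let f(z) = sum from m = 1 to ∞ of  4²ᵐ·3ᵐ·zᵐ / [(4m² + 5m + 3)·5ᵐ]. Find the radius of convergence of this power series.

R = 5/48

The ratio of consecutive coefficients is [(4m² + 5m + 3)/(4(m+1)² + 5(m+1) + 3)] · 16·3/5 → 48/5.
Thus R = 1/(48/5) = 5/48.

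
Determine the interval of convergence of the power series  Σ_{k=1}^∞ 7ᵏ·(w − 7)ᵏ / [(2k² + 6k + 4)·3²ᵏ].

The ratio of consecutive coefficients is [(2k² + 6k + 4)/(2(k+1)² + 6(k+1) + 4)] · 7/9 → 7/9.
Convergence for |w − 7| · 7/9 < 1, i.e. |w − 7| < 9/7. So R = 9/7.
When w = 58/7, absolute convergence follows by limit comparison with Σ 1/k².
Endpoint w = 40/7: absolute convergence follows by limit comparison with Σ 1/k².

[40/7, 58/7]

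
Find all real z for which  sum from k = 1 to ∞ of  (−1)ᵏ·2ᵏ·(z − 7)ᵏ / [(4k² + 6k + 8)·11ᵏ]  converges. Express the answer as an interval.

[3/2, 25/2]

By the ratio test, |a_{k+1}/a_k| = [(4k² + 6k + 8)/(4(k+1)² + 6(k+1) + 8)] · 2/11 → 2/11.
Thus R = 1/(2/11) = 11/2.
At z = 25/2: the series is dominated by a constant times Σ 1/k², which converges (p = 2 > 1).
Check z = 3/2: absolute convergence follows by limit comparison with Σ 1/k².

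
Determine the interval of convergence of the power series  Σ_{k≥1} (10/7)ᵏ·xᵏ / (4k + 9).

[-7/10, 7/10)

The ratio of consecutive coefficients is [(4k + 9)/(4(k+1) + 9)] · 10/7 → 10/7.
Thus R = 1/(10/7) = 7/10.
Check x = 7/10: comparison with the harmonic series Σ 1/k shows the series diverges.
At x = -7/10: the terms alternate in sign and decrease monotonically to 0 in absolute value (size ~ c/k), so the alternating series test gives convergence.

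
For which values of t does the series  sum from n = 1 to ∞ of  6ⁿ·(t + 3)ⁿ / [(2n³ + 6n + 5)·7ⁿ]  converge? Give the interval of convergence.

By the ratio test, |a_{n+1}/a_n| = [(2n³ + 6n + 5)/(2(n+1)³ + 6(n+1) + 5)] · 6/7 → 6/7.
Thus R = 1/(6/7) = 7/6.
When t = -11/6, the series is dominated by a constant times Σ 1/n³, which converges (p = 3 > 1).
Check t = -25/6: the terms are on the order of 1/n³, so the series converges absolutely by comparison with the p-series (p = 3 > 1).

[-25/6, -11/6]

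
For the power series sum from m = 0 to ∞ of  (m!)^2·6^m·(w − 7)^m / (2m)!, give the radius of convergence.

The ratio of consecutive coefficients is (m+1)²/[(2m+1)·(2m+2)] · 6 → 3/2.
The series converges when 3/2 · |w − 7| < 1, giving R = 2/3.

R = 2/3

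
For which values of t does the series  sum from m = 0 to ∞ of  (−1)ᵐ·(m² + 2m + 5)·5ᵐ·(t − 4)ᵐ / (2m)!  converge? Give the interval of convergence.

(−∞, ∞)

By the ratio test, |a_{m+1}/a_m| = ((m+1)² + 2(m+1) + 5)/(m² + 2m + 5) · 5 · 1/[(2m+1)·(2m+2)] → 0.
The limit is 0, so the series converges for all t; R = ∞.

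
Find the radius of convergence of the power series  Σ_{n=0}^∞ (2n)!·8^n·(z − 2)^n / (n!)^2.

R = 1/32

Ratio test: |a_{n+1}/a_n| = (2n+1)·(2n+2)/(n+1)² · 8 → 32 as n → ∞.
Thus R = 1/(32) = 1/32.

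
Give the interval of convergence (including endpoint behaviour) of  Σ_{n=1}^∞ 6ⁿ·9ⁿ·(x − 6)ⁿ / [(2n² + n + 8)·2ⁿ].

[161/27, 163/27]

Apply the ratio test: |a_{n+1}| / |a_n| = [(2n² + n + 8)/(2(n+1)² + (n+1) + 8)] · 6·9/2, which tends to 27 as n → ∞.
The series converges when 27 · |x − 6| < 1, giving R = 1/27.
When x = 163/27, the terms are on the order of 1/n², so the series converges absolutely by comparison with the p-series (p = 2 > 1).
At x = 161/27: the terms are on the order of 1/n², so the series converges absolutely by comparison with the p-series (p = 2 > 1).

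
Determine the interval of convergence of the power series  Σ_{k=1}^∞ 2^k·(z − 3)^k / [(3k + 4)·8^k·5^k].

[-17, 23)

Ratio test: |a_{k+1}/a_k| = [(3k + 4)/(3(k+1) + 4)] · 2/(8·5) → 1/20 as k → ∞.
The series converges when 1/20 · |z − 3| < 1, giving R = 20.
Endpoint z = 23: the terms are asymptotic to a nonzero constant times 1/k, so the series diverges by limit comparison with Σ 1/k.
At z = -17: an alternating series whose terms decrease to 0 in absolute value, so it converges by the Leibniz criterion.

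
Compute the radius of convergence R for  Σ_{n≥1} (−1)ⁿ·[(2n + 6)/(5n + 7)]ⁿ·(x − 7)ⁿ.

R = 5/2

By the Cauchy root test, |a_n|^(1/n) = (2n + 6)/(5n + 7) → 2/5.
Hence the series converges for |x − 7| < 1/(2/5) = 5/2, so the radius of convergence is 5/2.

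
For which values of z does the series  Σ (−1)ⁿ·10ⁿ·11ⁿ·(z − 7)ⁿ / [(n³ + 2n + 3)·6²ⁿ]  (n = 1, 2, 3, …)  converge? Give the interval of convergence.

Ratio test: |a_{n+1}/a_n| = [(n³ + 2n + 3)/((n+1)³ + 2(n+1) + 3)] · 10·11/36 → 55/18 as n → ∞.
Convergence for |z − 7| · 55/18 < 1, i.e. |z − 7| < 18/55. So R = 18/55.
When z = 403/55, the series is dominated by a constant times Σ 1/n³, which converges (p = 3 > 1).
When z = 367/55, the series is dominated by a constant times Σ 1/n³, which converges (p = 3 > 1).

[367/55, 403/55]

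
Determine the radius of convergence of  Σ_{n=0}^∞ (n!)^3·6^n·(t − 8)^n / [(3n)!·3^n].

By the ratio test, |a_{n+1}/a_n| = (n+1)³/[(3n+1)·(3n+2)·(3n+3)] · 6/3 → 2/27.
Hence the series converges for |t − 8| < 1/(2/27) = 27/2, so the radius of convergence is 27/2.

R = 27/2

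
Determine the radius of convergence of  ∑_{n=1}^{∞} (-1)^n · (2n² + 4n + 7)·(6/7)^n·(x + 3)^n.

By the ratio test, |a_{n+1}/a_n| = [(2(n+1)² + 4(n+1) + 7)/(2n² + 4n + 7)] · 6/7 → 6/7.
Hence the series converges for |x + 3| < 1/(6/7) = 7/6, so the radius of convergence is 7/6.

R = 7/6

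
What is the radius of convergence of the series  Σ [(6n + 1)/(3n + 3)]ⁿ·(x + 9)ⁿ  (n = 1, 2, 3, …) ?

R = 1/2

By the Cauchy root test, |a_n|^(1/n) = (6n + 1)/(3n + 3) → 2.
Convergence for |x + 9| · 2 < 1, i.e. |x + 9| < 1/2. So R = 1/2.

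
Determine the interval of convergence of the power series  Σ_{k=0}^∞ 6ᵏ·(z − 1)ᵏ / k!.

Apply the ratio test: |a_{k+1}| / |a_k| = 6 · 1/(k+1), which tends to 0 as k → ∞.
Since the limit is 0 < 1 for every z, the series converges on all of ℝ and R = ∞.

(−∞, ∞)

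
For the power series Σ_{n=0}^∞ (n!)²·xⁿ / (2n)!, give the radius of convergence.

The ratio of consecutive coefficients is (n+1)²/[(2n+1)·(2n+2)] → 1/4.
Hence the series converges for |x| < 1/(1/4) = 4, so the radius of convergence is 4.

R = 4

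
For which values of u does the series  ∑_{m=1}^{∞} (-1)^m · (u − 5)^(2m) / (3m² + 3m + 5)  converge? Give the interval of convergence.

Ratio test: |a_{m+1}/a_m| = (3m² + 3m + 5)/(3(m+1)² + 3(m+1) + 5) → 1 as m → ∞.
Writing y = (u − 5)², the series in y has radius 1, so |u − 5| < √(1) = 1 and R = 1.
Check u = 6: the series is dominated by a constant times Σ 1/m², which converges (p = 2 > 1).
When u = 4, the terms are on the order of 1/m², so the series converges absolutely by comparison with the p-series (p = 2 > 1).

[4, 6]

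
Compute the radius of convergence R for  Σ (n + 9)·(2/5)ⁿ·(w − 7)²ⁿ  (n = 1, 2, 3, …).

Apply the ratio test: |a_{n+1}| / |a_n| = [((n+1) + 9)/(n + 9)] · 2/5, which tends to 2/5 as n → ∞.
Successive powers of (w − 7) differ by 2, so the series converges when |w − 7|² · 2/5 < 1, i.e. |w − 7| < √(5/2). So R = √10/2.

R = √10/2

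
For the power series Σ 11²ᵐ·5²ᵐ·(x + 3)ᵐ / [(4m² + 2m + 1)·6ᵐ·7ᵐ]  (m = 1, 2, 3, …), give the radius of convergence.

R = 42/3025

By the ratio test, |a_{m+1}/a_m| = [(4m² + 2m + 1)/(4(m+1)² + 2(m+1) + 1)] · 121·25/(6·7) → 3025/42.
Hence the series converges for |x + 3| < 1/(3025/42) = 42/3025, so the radius of convergence is 42/3025.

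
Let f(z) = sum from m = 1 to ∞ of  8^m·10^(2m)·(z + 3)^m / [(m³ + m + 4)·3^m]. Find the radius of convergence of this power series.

R = 3/800

Ratio test: |a_{m+1}/a_m| = [(m³ + m + 4)/((m+1)³ + (m+1) + 4)] · 8·100/3 → 800/3 as m → ∞.
Convergence for |z + 3| · 800/3 < 1, i.e. |z + 3| < 3/800. So R = 3/800.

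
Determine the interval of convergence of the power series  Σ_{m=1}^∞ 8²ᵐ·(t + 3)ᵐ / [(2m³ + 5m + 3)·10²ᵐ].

The ratio of consecutive coefficients is [(2m³ + 5m + 3)/(2(m+1)³ + 5(m+1) + 3)] · 64/100 → 16/25.
The series converges when 16/25 · |t + 3| < 1, giving R = 25/16.
When t = -23/16, the terms are on the order of 1/m³, so the series converges absolutely by comparison with the p-series (p = 3 > 1).
At t = -73/16: the terms are on the order of 1/m³, so the series converges absolutely by comparison with the p-series (p = 3 > 1).

[-73/16, -23/16]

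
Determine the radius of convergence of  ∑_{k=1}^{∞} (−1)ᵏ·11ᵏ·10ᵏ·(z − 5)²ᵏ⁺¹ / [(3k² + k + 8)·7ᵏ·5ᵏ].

R = √154/22

Ratio test: |a_{k+1}/a_k| = [(3k² + k + 8)/(3(k+1)² + (k+1) + 8)] · 11·10/(7·5) → 22/7 as k → ∞.
Since the exponent of (z − 5) increases by 2 each term, convergence requires |z − 5|² < 7/22, hence R = √154/22.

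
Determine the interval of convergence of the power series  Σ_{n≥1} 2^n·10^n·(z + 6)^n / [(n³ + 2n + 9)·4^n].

Apply the ratio test: |a_{n+1}| / |a_n| = [(n³ + 2n + 9)/((n+1)³ + 2(n+1) + 9)] · 2·10/4, which tends to 5 as n → ∞.
Hence the series converges for |z + 6| < 1/(5) = 1/5, so the radius of convergence is 1/5.
Check z = -29/5: the series is dominated by a constant times Σ 1/n³, which converges (p = 3 > 1).
Endpoint z = -31/5: the terms are on the order of 1/n³, so the series converges absolutely by comparison with the p-series (p = 3 > 1).

[-31/5, -29/5]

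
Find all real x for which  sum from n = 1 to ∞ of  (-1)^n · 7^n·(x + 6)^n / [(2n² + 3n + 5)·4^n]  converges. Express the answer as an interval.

[-46/7, -38/7]

By the ratio test, |a_{n+1}/a_n| = [(2n² + 3n + 5)/(2(n+1)² + 3(n+1) + 5)] · 7/4 → 7/4.
Hence the series converges for |x + 6| < 1/(7/4) = 4/7, so the radius of convergence is 4/7.
Endpoint x = -38/7: absolute convergence follows by limit comparison with Σ 1/n².
At x = -46/7: the terms are on the order of 1/n², so the series converges absolutely by comparison with the p-series (p = 2 > 1).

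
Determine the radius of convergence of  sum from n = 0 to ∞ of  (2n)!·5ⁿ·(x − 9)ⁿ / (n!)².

Ratio test: |a_{n+1}/a_n| = (2n+1)·(2n+2)/(n+1)² · 5 → 20 as n → ∞.
Thus R = 1/(20) = 1/20.

R = 1/20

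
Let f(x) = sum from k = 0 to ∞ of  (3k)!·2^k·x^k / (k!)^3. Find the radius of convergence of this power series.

The ratio of consecutive coefficients is (3k+1)·(3k+2)·(3k+3)/(k+1)³ · 2 → 54.
The series converges when 54 · |x| < 1, giving R = 1/54.

R = 1/54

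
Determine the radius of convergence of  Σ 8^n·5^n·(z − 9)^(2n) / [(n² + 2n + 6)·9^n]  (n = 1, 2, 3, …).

The ratio of consecutive coefficients is [(n² + 2n + 6)/((n+1)² + 2(n+1) + 6)] · 8·5/9 → 40/9.
Writing y = (z − 9)², the series in y has radius 9/40, so |z − 9| < √(9/40) and R = 3√10/20.

R = 3√10/20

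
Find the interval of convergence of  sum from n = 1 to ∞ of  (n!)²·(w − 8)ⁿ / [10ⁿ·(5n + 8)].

By the ratio test, |a_{n+1}/a_n| = (n+1)² · 1/10 · (5n + 8)/(5(n+1) + 8) → ∞.
The terms grow without bound for any (w − 8) ≠ 0, so R = 0 (convergence only at w = 8).

{8}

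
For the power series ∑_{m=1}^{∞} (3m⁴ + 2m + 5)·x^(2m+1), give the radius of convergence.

R = 1

The ratio of consecutive coefficients is (3(m+1)⁴ + 2(m+1) + 5)/(3m⁴ + 2m + 5) → 1.
Since the exponent of x increases by 2 each term, convergence requires |x|² < 1, hence R = 1.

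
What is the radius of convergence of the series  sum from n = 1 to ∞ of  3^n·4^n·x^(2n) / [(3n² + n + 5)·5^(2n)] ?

Apply the ratio test: |a_{n+1}| / |a_n| = [(3n² + n + 5)/(3(n+1)² + (n+1) + 5)] · 3·4/25, which tends to 12/25 as n → ∞.
Successive powers of x differ by 2, so the series converges when |x|² · 12/25 < 1, i.e. |x| < √(25/12). So R = 5√3/6.

R = 5√3/6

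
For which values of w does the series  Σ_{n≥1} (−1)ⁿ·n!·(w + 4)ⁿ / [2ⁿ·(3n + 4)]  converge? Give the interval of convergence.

{-4}

Apply the ratio test: |a_{n+1}| / |a_n| = (n+1) · 1/2 · (3n + 4)/(3(n+1) + 4), which tends to ∞ as n → ∞.
The terms grow without bound for any (w + 4) ≠ 0, so R = 0 (convergence only at w = -4).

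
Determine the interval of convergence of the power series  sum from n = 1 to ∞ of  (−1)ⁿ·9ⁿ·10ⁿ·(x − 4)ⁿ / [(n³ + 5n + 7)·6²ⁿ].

[18/5, 22/5]

The ratio of consecutive coefficients is [(n³ + 5n + 7)/((n+1)³ + 5(n+1) + 7)] · 9·10/36 → 5/2.
The series converges when 5/2 · |x − 4| < 1, giving R = 2/5.
Check x = 22/5: the series is dominated by a constant times Σ 1/n³, which converges (p = 3 > 1).
Endpoint x = 18/5: the series is dominated by a constant times Σ 1/n³, which converges (p = 3 > 1).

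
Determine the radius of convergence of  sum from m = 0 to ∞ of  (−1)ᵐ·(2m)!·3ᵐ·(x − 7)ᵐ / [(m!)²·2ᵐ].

R = 1/6

Apply the ratio test: |a_{m+1}| / |a_m| = (2m+1)·(2m+2)/(m+1)² · 3/2, which tends to 6 as m → ∞.
The series converges when 6 · |x − 7| < 1, giving R = 1/6.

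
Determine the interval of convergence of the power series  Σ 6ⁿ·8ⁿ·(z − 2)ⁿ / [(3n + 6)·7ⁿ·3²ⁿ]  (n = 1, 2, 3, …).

Ratio test: |a_{n+1}/a_n| = [(3n + 6)/(3(n+1) + 6)] · 6·8/(7·9) → 16/21 as n → ∞.
Convergence for |z − 2| · 16/21 < 1, i.e. |z − 2| < 21/16. So R = 21/16.
Check z = 53/16: the terms are asymptotic to a nonzero constant times 1/n, so the series diverges by limit comparison with Σ 1/n.
When z = 11/16, an alternating series whose terms decrease to 0 in absolute value, so it converges by the Leibniz criterion.

[11/16, 53/16)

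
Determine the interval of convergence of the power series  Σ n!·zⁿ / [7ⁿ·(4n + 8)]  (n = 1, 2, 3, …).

By the ratio test, |a_{n+1}/a_n| = (n+1) · 1/7 · (4n + 8)/(4(n+1) + 8) → ∞.
Since the ratio → ∞, the series diverges for every z ≠ 0, and R = 0.

{0}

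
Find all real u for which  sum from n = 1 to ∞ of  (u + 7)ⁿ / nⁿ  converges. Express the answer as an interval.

Root test: |a_n|^(1/n) = 1/n → 0.
The limit is 0 for every u, so R = ∞.

(−∞, ∞)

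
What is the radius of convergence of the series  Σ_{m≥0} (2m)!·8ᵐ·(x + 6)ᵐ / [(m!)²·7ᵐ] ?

Apply the ratio test: |a_{m+1}| / |a_m| = (2m+1)·(2m+2)/(m+1)² · 8/7, which tends to 32/7 as m → ∞.
The series converges when 32/7 · |x + 6| < 1, giving R = 7/32.

R = 7/32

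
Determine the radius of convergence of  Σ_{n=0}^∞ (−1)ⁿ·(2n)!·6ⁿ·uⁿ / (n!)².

Apply the ratio test: |a_{n+1}| / |a_n| = (2n+1)·(2n+2)/(n+1)² · 6, which tends to 24 as n → ∞.
Thus R = 1/(24) = 1/24.

R = 1/24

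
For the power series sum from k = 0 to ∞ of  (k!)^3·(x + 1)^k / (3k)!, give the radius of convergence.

R = 27

The ratio of consecutive coefficients is (k+1)³/[(3k+1)·(3k+2)·(3k+3)] → 1/27.
The series converges when 1/27 · |x + 1| < 1, giving R = 27.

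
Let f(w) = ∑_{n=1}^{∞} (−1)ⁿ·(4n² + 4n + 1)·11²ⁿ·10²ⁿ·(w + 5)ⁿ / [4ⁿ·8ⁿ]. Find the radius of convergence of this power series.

R = 8/3025

Apply the ratio test: |a_{n+1}| / |a_n| = [(4(n+1)² + 4(n+1) + 1)/(4n² + 4n + 1)] · 121·100/(4·8), which tends to 3025/8 as n → ∞.
Thus R = 1/(3025/8) = 8/3025.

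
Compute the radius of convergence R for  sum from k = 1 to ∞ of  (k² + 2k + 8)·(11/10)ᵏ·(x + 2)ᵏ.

The ratio of consecutive coefficients is [((k+1)² + 2(k+1) + 8)/(k² + 2k + 8)] · 11/10 → 11/10.
Convergence for |x + 2| · 11/10 < 1, i.e. |x + 2| < 10/11. So R = 10/11.

R = 10/11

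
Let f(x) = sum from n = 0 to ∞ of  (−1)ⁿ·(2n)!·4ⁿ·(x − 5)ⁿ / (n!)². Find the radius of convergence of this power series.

R = 1/16

Ratio test: |a_{n+1}/a_n| = (2n+1)·(2n+2)/(n+1)² · 4 → 16 as n → ∞.
The series converges when 16 · |x − 5| < 1, giving R = 1/16.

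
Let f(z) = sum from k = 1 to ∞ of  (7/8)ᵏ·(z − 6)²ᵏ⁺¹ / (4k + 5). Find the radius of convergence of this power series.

R = 2√14/7

Apply the ratio test: |a_{k+1}| / |a_k| = [(4k + 5)/(4(k+1) + 5)] · 7/8, which tends to 7/8 as k → ∞.
Successive powers of (z − 6) differ by 2, so the series converges when |z − 6|² · 7/8 < 1, i.e. |z − 6| < √(8/7). So R = 2√14/7.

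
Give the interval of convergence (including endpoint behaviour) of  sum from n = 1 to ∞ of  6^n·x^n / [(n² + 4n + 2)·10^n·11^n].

[-55/3, 55/3]

Ratio test: |a_{n+1}/a_n| = [(n² + 4n + 2)/((n+1)² + 4(n+1) + 2)] · 6/(10·11) → 3/55 as n → ∞.
Thus R = 1/(3/55) = 55/3.
Endpoint x = 55/3: the terms are on the order of 1/n², so the series converges absolutely by comparison with the p-series (p = 2 > 1).
Check x = -55/3: absolute convergence follows by limit comparison with Σ 1/n².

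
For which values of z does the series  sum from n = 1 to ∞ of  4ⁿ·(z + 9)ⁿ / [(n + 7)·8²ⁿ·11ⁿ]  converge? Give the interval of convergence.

The ratio of consecutive coefficients is [(n + 7)/((n+1) + 7)] · 4/(64·11) → 1/176.
Convergence for |z + 9| · 1/176 < 1, i.e. |z + 9| < 176. So R = 176.
Check z = 167: the terms are asymptotic to a nonzero constant times 1/n, so the series diverges by limit comparison with Σ 1/n.
At z = -185: convergence follows from the alternating series test (terms decrease monotonically to 0).

[-185, 167)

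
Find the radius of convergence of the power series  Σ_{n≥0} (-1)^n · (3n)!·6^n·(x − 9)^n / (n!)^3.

By the ratio test, |a_{n+1}/a_n| = (3n+1)·(3n+2)·(3n+3)/(n+1)³ · 6 → 162.
The series converges when 162 · |x − 9| < 1, giving R = 1/162.

R = 1/162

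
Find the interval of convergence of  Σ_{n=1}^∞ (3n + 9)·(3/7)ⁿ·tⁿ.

(-7/3, 7/3)

Ratio test: |a_{n+1}/a_n| = [(3(n+1) + 9)/(3n + 9)] · 3/7 → 3/7 as n → ∞.
Convergence for |t| · 3/7 < 1, i.e. |t| < 7/3. So R = 7/3.
At t = 7/3: the n-th term does not approach 0; divergence by the term test.
Endpoint t = -7/3: the n-th term does not approach 0; divergence by the term test.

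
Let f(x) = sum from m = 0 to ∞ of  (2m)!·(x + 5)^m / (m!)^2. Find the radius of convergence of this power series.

R = 1/4

The ratio of consecutive coefficients is (2m+1)·(2m+2)/(m+1)² → 4.
Hence the series converges for |x + 5| < 1/(4) = 1/4, so the radius of convergence is 1/4.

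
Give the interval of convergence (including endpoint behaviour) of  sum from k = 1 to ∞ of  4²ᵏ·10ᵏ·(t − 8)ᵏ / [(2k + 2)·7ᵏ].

[1273/160, 1287/160)

Ratio test: |a_{k+1}/a_k| = [(2k + 2)/(2(k+1) + 2)] · 16·10/7 → 160/7 as k → ∞.
Thus R = 1/(160/7) = 7/160.
Endpoint t = 1287/160: comparison with the harmonic series Σ 1/k shows the series diverges.
Check t = 1273/160: an alternating series whose terms decrease to 0 in absolute value, so it converges by the Leibniz criterion.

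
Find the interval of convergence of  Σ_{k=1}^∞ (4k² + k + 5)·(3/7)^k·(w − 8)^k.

(17/3, 31/3)

Ratio test: |a_{k+1}/a_k| = [(4(k+1)² + (k+1) + 5)/(4k² + k + 5)] · 3/7 → 3/7 as k → ∞.
Thus R = 1/(3/7) = 7/3.
Endpoint w = 31/3: the k-th term does not approach 0; divergence by the term test.
Check w = 17/3: the k-th term does not approach 0; divergence by the term test.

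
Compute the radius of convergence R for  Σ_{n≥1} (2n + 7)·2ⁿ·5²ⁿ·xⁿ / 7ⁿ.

R = 7/50

By the ratio test, |a_{n+1}/a_n| = [(2(n+1) + 7)/(2n + 7)] · 2·25/7 → 50/7.
Hence the series converges for |x| < 1/(50/7) = 7/50, so the radius of convergence is 7/50.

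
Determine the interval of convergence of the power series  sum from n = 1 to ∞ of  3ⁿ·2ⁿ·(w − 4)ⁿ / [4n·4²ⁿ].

By the ratio test, |a_{n+1}/a_n| = [4n/4(n+1)] · 3·2/16 → 3/8.
Thus R = 1/(3/8) = 8/3.
At w = 20/3: the terms are asymptotic to a nonzero constant times 1/n, so the series diverges by limit comparison with Σ 1/n.
When w = 4/3, an alternating series whose terms decrease to 0 in absolute value, so it converges by the Leibniz criterion.

[4/3, 20/3)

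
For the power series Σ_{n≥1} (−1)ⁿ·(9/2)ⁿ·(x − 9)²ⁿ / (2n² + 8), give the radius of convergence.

Ratio test: |a_{n+1}/a_n| = [(2n² + 8)/(2(n+1)² + 8)] · 9/2 → 9/2 as n → ∞.
Since the exponent of (x − 9) increases by 2 each term, convergence requires |x − 9|² < 2/9, hence R = √2/3.

R = √2/3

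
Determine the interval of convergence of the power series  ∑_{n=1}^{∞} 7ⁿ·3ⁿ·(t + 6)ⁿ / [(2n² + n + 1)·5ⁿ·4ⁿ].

The ratio of consecutive coefficients is [(2n² + n + 1)/(2(n+1)² + (n+1) + 1)] · 7·3/(5·4) → 21/20.
The series converges when 21/20 · |t + 6| < 1, giving R = 20/21.
When t = -106/21, the terms are on the order of 1/n², so the series converges absolutely by comparison with the p-series (p = 2 > 1).
At t = -146/21: the terms are on the order of 1/n², so the series converges absolutely by comparison with the p-series (p = 2 > 1).

[-146/21, -106/21]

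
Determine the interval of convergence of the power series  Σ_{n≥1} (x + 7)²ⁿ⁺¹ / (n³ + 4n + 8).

[-8, -6]

Apply the ratio test: |a_{n+1}| / |a_n| = (n³ + 4n + 8)/((n+1)³ + 4(n+1) + 8), which tends to 1 as n → ∞.
Since the exponent of (x + 7) increases by 2 each term, convergence requires |x + 7|² < 1, hence R = 1.
Endpoint x = -6: the series is dominated by a constant times Σ 1/n³, which converges (p = 3 > 1).
When x = -8, the terms are on the order of 1/n³, so the series converges absolutely by comparison with the p-series (p = 3 > 1).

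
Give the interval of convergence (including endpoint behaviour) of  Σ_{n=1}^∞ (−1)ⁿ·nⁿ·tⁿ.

Applying the root test, |a_n|^(1/n) = n → ∞.
The root grows without bound, so R = 0 (convergence only at t = 0).

{0}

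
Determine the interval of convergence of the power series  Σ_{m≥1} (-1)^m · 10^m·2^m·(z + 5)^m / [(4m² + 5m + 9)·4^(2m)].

[-29/5, -21/5]

The ratio of consecutive coefficients is [(4m² + 5m + 9)/(4(m+1)² + 5(m+1) + 9)] · 10·2/16 → 5/4.
Hence the series converges for |z + 5| < 1/(5/4) = 4/5, so the radius of convergence is 4/5.
Check z = -21/5: the terms are on the order of 1/m², so the series converges absolutely by comparison with the p-series (p = 2 > 1).
Check z = -29/5: the terms are on the order of 1/m², so the series converges absolutely by comparison with the p-series (p = 2 > 1).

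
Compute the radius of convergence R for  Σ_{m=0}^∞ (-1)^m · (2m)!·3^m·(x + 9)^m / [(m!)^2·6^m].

Apply the ratio test: |a_{m+1}| / |a_m| = (2m+1)·(2m+2)/(m+1)² · 3/6, which tends to 2 as m → ∞.
Hence the series converges for |x + 9| < 1/(2) = 1/2, so the radius of convergence is 1/2.

R = 1/2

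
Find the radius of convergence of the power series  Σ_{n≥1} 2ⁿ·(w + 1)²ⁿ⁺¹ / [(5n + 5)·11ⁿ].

R = √22/2

By the ratio test, |a_{n+1}/a_n| = [(5n + 5)/(5(n+1) + 5)] · 2/11 → 2/11.
Writing y = (w + 1)², the series in y has radius 11/2, so |w + 1| < √(11/2) and R = √22/2.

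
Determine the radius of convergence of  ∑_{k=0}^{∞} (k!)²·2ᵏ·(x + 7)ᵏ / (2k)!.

The ratio of consecutive coefficients is (k+1)²/[(2k+1)·(2k+2)] · 2 → 1/2.
Convergence for |x + 7| · 1/2 < 1, i.e. |x + 7| < 2. So R = 2.

R = 2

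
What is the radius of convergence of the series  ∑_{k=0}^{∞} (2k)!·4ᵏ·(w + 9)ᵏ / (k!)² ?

By the ratio test, |a_{k+1}/a_k| = (2k+1)·(2k+2)/(k+1)² · 4 → 16.
Thus R = 1/(16) = 1/16.

R = 1/16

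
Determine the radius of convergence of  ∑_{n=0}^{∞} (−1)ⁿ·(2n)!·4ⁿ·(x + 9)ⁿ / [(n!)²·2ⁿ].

R = 1/8

Apply the ratio test: |a_{n+1}| / |a_n| = (2n+1)·(2n+2)/(n+1)² · 4/2, which tends to 8 as n → ∞.
Convergence for |x + 9| · 8 < 1, i.e. |x + 9| < 1/8. So R = 1/8.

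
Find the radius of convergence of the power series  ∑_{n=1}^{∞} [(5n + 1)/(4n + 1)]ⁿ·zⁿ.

Root test: |a_n|^(1/n) = (5n + 1)/(4n + 1) → 5/4.
Hence the series converges for |z| < 1/(5/4) = 4/5, so the radius of convergence is 4/5.

R = 4/5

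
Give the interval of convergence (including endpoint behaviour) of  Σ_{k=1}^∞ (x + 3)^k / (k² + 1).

[-4, -2]

Ratio test: |a_{k+1}/a_k| = (k² + 1)/((k+1)² + 1) → 1 as k → ∞.
Hence R = 1.
Check x = -2: the terms are on the order of 1/k², so the series converges absolutely by comparison with the p-series (p = 2 > 1).
Check x = -4: absolute convergence follows by limit comparison with Σ 1/k².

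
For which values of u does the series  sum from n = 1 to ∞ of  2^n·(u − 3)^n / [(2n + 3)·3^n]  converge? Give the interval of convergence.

Ratio test: |a_{n+1}/a_n| = [(2n + 3)/(2(n+1) + 3)] · 2/3 → 2/3 as n → ∞.
Hence the series converges for |u − 3| < 1/(2/3) = 3/2, so the radius of convergence is 3/2.
When u = 9/2, the terms are asymptotic to a nonzero constant times 1/n, so the series diverges by limit comparison with Σ 1/n.
Check u = 3/2: convergence follows from the alternating series test (terms decrease monotonically to 0).

[3/2, 9/2)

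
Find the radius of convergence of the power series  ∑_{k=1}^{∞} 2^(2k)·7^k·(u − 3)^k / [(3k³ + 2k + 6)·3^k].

R = 3/28

Ratio test: |a_{k+1}/a_k| = [(3k³ + 2k + 6)/(3(k+1)³ + 2(k+1) + 6)] · 4·7/3 → 28/3 as k → ∞.
Hence the series converges for |u − 3| < 1/(28/3) = 3/28, so the radius of convergence is 3/28.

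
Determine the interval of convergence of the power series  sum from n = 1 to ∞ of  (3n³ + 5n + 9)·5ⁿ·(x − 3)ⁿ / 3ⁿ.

The ratio of consecutive coefficients is [(3(n+1)³ + 5(n+1) + 9)/(3n³ + 5n + 9)] · 5/3 → 5/3.
Hence the series converges for |x − 3| < 1/(5/3) = 3/5, so the radius of convergence is 3/5.
At x = 18/5: the n-th term does not approach 0; divergence by the term test.
When x = 12/5, the terms have absolute value of order n³, which does not tend to 0, so the series diverges by the divergence test.

(12/5, 18/5)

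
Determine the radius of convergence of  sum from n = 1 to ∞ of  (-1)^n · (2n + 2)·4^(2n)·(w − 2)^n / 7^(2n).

R = 49/16

By the ratio test, |a_{n+1}/a_n| = [(2(n+1) + 2)/(2n + 2)] · 16/49 → 16/49.
Thus R = 1/(16/49) = 49/16.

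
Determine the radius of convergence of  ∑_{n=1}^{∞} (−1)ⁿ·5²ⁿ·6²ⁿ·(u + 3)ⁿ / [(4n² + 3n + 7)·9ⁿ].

R = 1/100

By the ratio test, |a_{n+1}/a_n| = [(4n² + 3n + 7)/(4(n+1)² + 3(n+1) + 7)] · 25·36/9 → 100.
Thus R = 1/(100) = 1/100.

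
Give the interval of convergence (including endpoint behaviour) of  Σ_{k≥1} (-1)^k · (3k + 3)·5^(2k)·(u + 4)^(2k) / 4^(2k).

By the ratio test, |a_{k+1}/a_k| = [(3(k+1) + 3)/(3k + 3)] · 25/16 → 25/16.
Writing y = (u + 4)², the series in y has radius 16/25, so |u + 4| < √(16/25) = 4/5 and R = 4/5.
Check u = -16/5: the terms have absolute value of order k, which does not tend to 0, so the series diverges by the divergence test.
Endpoint u = -24/5: the k-th term does not approach 0; divergence by the term test.

(-24/5, -16/5)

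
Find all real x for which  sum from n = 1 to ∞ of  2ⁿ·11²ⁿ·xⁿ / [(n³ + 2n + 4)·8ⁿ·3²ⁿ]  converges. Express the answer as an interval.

The ratio of consecutive coefficients is [(n³ + 2n + 4)/((n+1)³ + 2(n+1) + 4)] · 2·121/(8·9) → 121/36.
Convergence for |x| · 121/36 < 1, i.e. |x| < 36/121. So R = 36/121.
Endpoint x = 36/121: the terms are on the order of 1/n³, so the series converges absolutely by comparison with the p-series (p = 3 > 1).
Check x = -36/121: absolute convergence follows by limit comparison with Σ 1/n³.

[-36/121, 36/121]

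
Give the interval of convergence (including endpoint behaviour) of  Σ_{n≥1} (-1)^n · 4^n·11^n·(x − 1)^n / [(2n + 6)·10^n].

(17/22, 27/22]

Apply the ratio test: |a_{n+1}| / |a_n| = [(2n + 6)/(2(n+1) + 6)] · 4·11/10, which tends to 22/5 as n → ∞.
Convergence for |x − 1| · 22/5 < 1, i.e. |x − 1| < 5/22. So R = 5/22.
When x = 27/22, convergence follows from the alternating series test (terms decrease monotonically to 0).
At x = 17/22: the terms behave like c/n; limit comparison with the harmonic series gives divergence.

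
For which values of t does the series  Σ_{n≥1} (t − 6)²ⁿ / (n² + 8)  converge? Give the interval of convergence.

[5, 7]

Ratio test: |a_{n+1}/a_n| = (n² + 8)/((n+1)² + 8) → 1 as n → ∞.
Successive powers of (t − 6) differ by 2, so the series converges when |t − 6|² · 1 < 1, i.e. |t − 6| < √(1) = 1. So R = 1.
Endpoint t = 7: the terms are on the order of 1/n², so the series converges absolutely by comparison with the p-series (p = 2 > 1).
When t = 5, the series is dominated by a constant times Σ 1/n², which converges (p = 2 > 1).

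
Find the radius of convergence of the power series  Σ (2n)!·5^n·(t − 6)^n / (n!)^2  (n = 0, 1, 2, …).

Ratio test: |a_{n+1}/a_n| = (2n+1)·(2n+2)/(n+1)² · 5 → 20 as n → ∞.
The series converges when 20 · |t − 6| < 1, giving R = 1/20.

R = 1/20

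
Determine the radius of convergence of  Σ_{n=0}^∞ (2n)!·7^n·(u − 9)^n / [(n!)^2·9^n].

R = 9/28

Ratio test: |a_{n+1}/a_n| = (2n+1)·(2n+2)/(n+1)² · 7/9 → 28/9 as n → ∞.
Thus R = 1/(28/9) = 9/28.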